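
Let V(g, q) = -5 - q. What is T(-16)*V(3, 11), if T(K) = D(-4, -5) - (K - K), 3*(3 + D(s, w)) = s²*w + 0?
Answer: 1424/3 ≈ 474.67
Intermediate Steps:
D(s, w) = -3 + w*s²/3 (D(s, w) = -3 + (s²*w + 0)/3 = -3 + (w*s² + 0)/3 = -3 + (w*s²)/3 = -3 + w*s²/3)
T(K) = -89/3 (T(K) = (-3 + (⅓)*(-5)*(-4)²) - (K - K) = (-3 + (⅓)*(-5)*16) - 1*0 = (-3 - 80/3) + 0 = -89/3 + 0 = -89/3)
T(-16)*V(3, 11) = -89*(-5 - 1*11)/3 = -89*(-5 - 11)/3 = -89/3*(-16) = 1424/3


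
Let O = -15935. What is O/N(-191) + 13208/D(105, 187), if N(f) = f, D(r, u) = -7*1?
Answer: -2411183/1337 ≈ -1803.4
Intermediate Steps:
D(r, u) = -7
O/N(-191) + 13208/D(105, 187) = -15935/(-191) + 13208/(-7) = -15935*(-1/191) + 13208*(-1/7) = 15935/191 - 13208/7 = -2411183/1337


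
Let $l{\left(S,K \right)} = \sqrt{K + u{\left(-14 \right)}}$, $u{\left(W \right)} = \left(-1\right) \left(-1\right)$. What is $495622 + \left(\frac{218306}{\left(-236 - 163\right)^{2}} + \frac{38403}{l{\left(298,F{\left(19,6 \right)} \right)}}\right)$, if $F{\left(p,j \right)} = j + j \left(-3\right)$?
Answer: $\frac{78903736328}{159201} - \frac{38403 i \sqrt{11}}{11} \approx 4.9562 \cdot 10^{5} - 11579.0 i$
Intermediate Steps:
$u{\left(W \right)} = 1$
$F{\left(p,j \right)} = - 2 j$ ($F{\left(p,j \right)} = j - 3 j = - 2 j$)
$l{\left(S,K \right)} = \sqrt{1 + K}$ ($l{\left(S,K \right)} = \sqrt{K + 1} = \sqrt{1 + K}$)
$495622 + \left(\frac{218306}{\left(-236 - 163\right)^{2}} + \frac{38403}{l{\left(298,F{\left(19,6 \right)} \right)}}\right) = 495622 + \left(\frac{218306}{\left(-236 - 163\right)^{2}} + \frac{38403}{\sqrt{1 - 12}}\right) = 495622 + \left(\frac{218306}{\left(-399\right)^{2}} + \frac{38403}{\sqrt{1 - 12}}\right) = 495622 + \left(\frac{218306}{159201} + \frac{38403}{\sqrt{-11}}\right) = 495622 + \left(218306 \cdot \frac{1}{159201} + \frac{38403}{i \sqrt{11}}\right) = 495622 + \left(\frac{218306}{159201} + 38403 \left(- \frac{i \sqrt{11}}{11}\right)\right) = 495622 + \left(\frac{218306}{159201} - \frac{38403 i \sqrt{11}}{11}\right) = \frac{78903736328}{159201} - \frac{38403 i \sqrt{11}}{11}$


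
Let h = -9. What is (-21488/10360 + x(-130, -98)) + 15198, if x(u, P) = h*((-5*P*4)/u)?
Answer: 258107792/16835 ≈ 15332.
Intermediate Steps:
x(u, P) = 180*P/u (x(u, P) = -9*-5*P*4/u = -9*(-20*P)/u = -(-180)*P/u = 180*P/u)
(-21488/10360 + x(-130, -98)) + 15198 = (-21488/10360 + 180*(-98)/(-130)) + 15198 = (-21488*1/10360 + 180*(-98)*(-1/130)) + 15198 = (-2686/1295 + 1764/13) + 15198 = 2249462/16835 + 15198 = 258107792/16835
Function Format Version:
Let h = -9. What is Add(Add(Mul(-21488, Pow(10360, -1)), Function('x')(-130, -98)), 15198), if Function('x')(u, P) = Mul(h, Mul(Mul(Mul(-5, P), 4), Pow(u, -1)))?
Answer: Rational(258107792, 16835) ≈ 15332.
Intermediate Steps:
Function('x')(u, P) = Mul(180, P, Pow(u, -1)) (Function('x')(u, P) = Mul(-9, Mul(Mul(Mul(-5, P), 4), Pow(u, -1))) = Mul(-9, Mul(Mul(-20, P), Pow(u, -1))) = Mul(-9, Mul(-20, P, Pow(u, -1))) = Mul(180, P, Pow(u, -1)))
Add(Add(Mul(-21488, Pow(10360, -1)), Function('x')(-130, -98)), 15198) = Add(Add(Mul(-21488, Pow(10360, -1)), Mul(180, -98, Pow(-130, -1))), 15198) = Add(Add(Mul(-21488, Rational(1, 10360)), Mul(180, -98, Rational(-1, 130))), 15198) = Add(Add(Rational(-2686, 1295), Rational(1764, 13)), 15198) = Add(Rational(2249462, 16835), 15198) = Rational(258107792, 16835)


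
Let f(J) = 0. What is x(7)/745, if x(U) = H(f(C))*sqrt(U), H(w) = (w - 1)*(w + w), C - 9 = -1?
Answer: 0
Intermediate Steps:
C = 8 (C = 9 - 1 = 8)
H(w) = 2*w*(-1 + w) (H(w) = (-1 + w)*(2*w) = 2*w*(-1 + w))
x(U) = 0 (x(U) = (2*0*(-1 + 0))*sqrt(U) = (2*0*(-1))*sqrt(U) = 0*sqrt(U) = 0)
x(7)/745 = 0/745 = 0*(1/745) = 0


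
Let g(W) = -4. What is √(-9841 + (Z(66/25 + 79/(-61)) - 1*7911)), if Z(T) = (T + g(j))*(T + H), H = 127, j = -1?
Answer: I*√42076989574/1525 ≈ 134.51*I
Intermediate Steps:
Z(T) = (-4 + T)*(127 + T) (Z(T) = (T - 4)*(T + 127) = (-4 + T)*(127 + T))
√(-9841 + (Z(66/25 + 79/(-61)) - 1*7911)) = √(-9841 + ((-508 + (66/25 + 79/(-61))² + 123*(66/25 + 79/(-61))) - 1*7911)) = √(-9841 + ((-508 + (66*(1/25) + 79*(-1/61))² + 123*(66*(1/25) + 79*(-1/61))) - 7911)) = √(-9841 + ((-508 + (66/25 - 79/61)² + 123*(66/25 - 79/61)) - 7911)) = √(-9841 + ((-508 + (2051/1525)² + 123*(2051/1525)) - 7911)) = √(-9841 + ((-508 + 4206601/2325625 + 252273/1525) - 7911)) = √(-9841 + (-792494574/2325625 - 7911)) = √(-9841 - 19190513949/2325625) = √(-42076989574/2325625) = I*√42076989574/1525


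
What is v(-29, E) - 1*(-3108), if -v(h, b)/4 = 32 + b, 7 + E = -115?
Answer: 3468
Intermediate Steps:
E = -122 (E = -7 - 115 = -122)
v(h, b) = -128 - 4*b (v(h, b) = -4*(32 + b) = -128 - 4*b)
v(-29, E) - 1*(-3108) = (-128 - 4*(-122)) - 1*(-3108) = (-128 + 488) + 3108 = 360 + 3108 = 3468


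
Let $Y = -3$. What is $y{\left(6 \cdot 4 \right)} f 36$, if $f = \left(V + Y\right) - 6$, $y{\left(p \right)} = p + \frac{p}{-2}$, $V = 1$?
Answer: $-3456$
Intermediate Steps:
$y{\left(p \right)} = \frac{p}{2}$ ($y{\left(p \right)} = p + p \left(- \frac{1}{2}\right) = p - \frac{p}{2} = \frac{p}{2}$)
$f = -8$ ($f = \left(1 - 3\right) - 6 = -2 - 6 = -8$)
$y{\left(6 \cdot 4 \right)} f 36 = \frac{6 \cdot 4}{2} \left(-8\right) 36 = \frac{1}{2} \cdot 24 \left(-8\right) 36 = 12 \left(-8\right) 36 = \left(-96\right) 36 = -3456$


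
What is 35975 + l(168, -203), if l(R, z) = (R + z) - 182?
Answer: 35758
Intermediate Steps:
l(R, z) = -182 + R + z
35975 + l(168, -203) = 35975 + (-182 + 168 - 203) = 35975 - 217 = 35758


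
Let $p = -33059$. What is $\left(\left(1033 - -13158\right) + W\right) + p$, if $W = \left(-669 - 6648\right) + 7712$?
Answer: $-18473$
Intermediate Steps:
$W = 395$ ($W = -7317 + 7712 = 395$)
$\left(\left(1033 - -13158\right) + W\right) + p = \left(\left(1033 - -13158\right) + 395\right) - 33059 = \left(\left(1033 + 13158\right) + 395\right) - 33059 = \left(14191 + 395\right) - 33059 = 14586 - 33059 = -18473$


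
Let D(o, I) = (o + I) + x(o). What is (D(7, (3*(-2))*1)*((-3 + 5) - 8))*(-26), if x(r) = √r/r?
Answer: 156 + 156*√7/7 ≈ 214.96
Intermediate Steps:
x(r) = r^(-½)
D(o, I) = I + o + o^(-½) (D(o, I) = (o + I) + o^(-½) = (I + o) + o^(-½) = I + o + o^(-½))
(D(7, (3*(-2))*1)*((-3 + 5) - 8))*(-26) = (((3*(-2))*1 + 7 + 7^(-½))*((-3 + 5) - 8))*(-26) = ((-6*1 + 7 + √7/7)*(2 - 8))*(-26) = ((-6 + 7 + √7/7)*(-6))*(-26) = ((1 + √7/7)*(-6))*(-26) = (-6 - 6*√7/7)*(-26) = 156 + 156*√7/7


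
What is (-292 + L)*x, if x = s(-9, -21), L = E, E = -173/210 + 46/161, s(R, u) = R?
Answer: 184299/70 ≈ 2632.8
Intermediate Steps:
E = -113/210 (E = -173*1/210 + 46*(1/161) = -173/210 + 2/7 = -113/210 ≈ -0.53810)
L = -113/210 ≈ -0.53810
x = -9
(-292 + L)*x = (-292 - 113/210)*(-9) = -61433/210*(-9) = 184299/70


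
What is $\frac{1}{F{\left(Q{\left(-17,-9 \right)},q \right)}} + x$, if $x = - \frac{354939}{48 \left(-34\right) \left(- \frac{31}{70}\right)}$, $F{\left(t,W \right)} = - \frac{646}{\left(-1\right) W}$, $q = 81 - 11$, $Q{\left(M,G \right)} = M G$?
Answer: $- \frac{4627105}{9424} \approx -490.99$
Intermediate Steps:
$Q{\left(M,G \right)} = G M$
$q = 70$ ($q = 81 - 11 = 70$)
$F{\left(t,W \right)} = \frac{646}{W}$ ($F{\left(t,W \right)} = - 646 \left(- \frac{1}{W}\right) = \frac{646}{W}$)
$x = - \frac{4140955}{8432}$ ($x = - \frac{354939}{\left(-1632\right) \left(\left(-31\right) \frac{1}{70}\right)} = - \frac{354939}{\left(-1632\right) \left(- \frac{31}{70}\right)} = - \frac{354939}{\frac{25296}{35}} = \left(-354939\right) \frac{35}{25296} = - \frac{4140955}{8432} \approx -491.1$)
$\frac{1}{F{\left(Q{\left(-17,-9 \right)},q \right)}} + x = \frac{1}{646 \cdot \frac{1}{70}} - \frac{4140955}{8432} = \frac{1}{\frac{323}{35}} - \frac{4140955}{8432} = \frac{35}{323} - \frac{4140955}{8432} = - \frac{4627105}{9424}$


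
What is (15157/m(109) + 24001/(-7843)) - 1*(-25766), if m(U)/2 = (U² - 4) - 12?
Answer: 4794972705361/186114390 ≈ 25764.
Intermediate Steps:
m(U) = -32 + 2*U² (m(U) = 2*((U² - 4) - 12) = 2*((-4 + U²) - 12) = 2*(-16 + U²) = -32 + 2*U²)
(15157/m(109) + 24001/(-7843)) - 1*(-25766) = (15157/(-32 + 2*109²) + 24001/(-7843)) - 1*(-25766) = (15157/(-32 + 2*11881) + 24001*(-1/7843)) + 25766 = (15157/(-32 + 23762) - 24001/7843) + 25766 = (15157/23730 - 24001/7843) + 25766 = -450667379/186114390 + 25766 = 4794972705361/186114390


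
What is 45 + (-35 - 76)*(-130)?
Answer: 14475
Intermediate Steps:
45 + (-35 - 76)*(-130) = 45 - 111*(-130) = 45 + 14430 = 14475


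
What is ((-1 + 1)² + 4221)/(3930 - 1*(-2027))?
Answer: 603/851 ≈ 0.70858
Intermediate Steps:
((-1 + 1)² + 4221)/(3930 - 1*(-2027)) = (0² + 4221)/(3930 + 2027) = (0 + 4221)/5957 = 4221*(1/5957) = 603/851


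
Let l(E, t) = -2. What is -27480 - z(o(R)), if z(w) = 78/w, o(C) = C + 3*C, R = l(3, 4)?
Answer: -109881/4 ≈ -27470.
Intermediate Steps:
R = -2
o(C) = 4*C
-27480 - z(o(R)) = -27480 - 78/(4*(-2)) = -27480 - 78/(-8) = -27480 - 78*(-1)/8 = -27480 - 1*(-39/4) = -27480 + 39/4 = -109881/4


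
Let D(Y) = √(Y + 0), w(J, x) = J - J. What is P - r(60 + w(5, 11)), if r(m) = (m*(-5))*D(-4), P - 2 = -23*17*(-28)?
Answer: 10950 + 600*I ≈ 10950.0 + 600.0*I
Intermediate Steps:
w(J, x) = 0
D(Y) = √Y
P = 10950 (P = 2 - 23*17*(-28) = 2 - 391*(-28) = 2 + 10948 = 10950)
r(m) = -10*I*m (r(m) = (m*(-5))*√(-4) = (-5*m)*(2*I) = -10*I*m)
P - r(60 + w(5, 11)) = 10950 - (-10)*I*(60 + 0) = 10950 - (-10)*I*60 = 10950 - (-600)*I = 10950 + 600*I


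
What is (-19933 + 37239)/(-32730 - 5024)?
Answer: -8653/18877 ≈ -0.45839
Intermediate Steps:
(-19933 + 37239)/(-32730 - 5024) = 17306/(-37754) = 17306*(-1/37754) = -8653/18877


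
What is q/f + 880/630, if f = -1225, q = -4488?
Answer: 55792/11025 ≈ 5.0605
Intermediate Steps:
q/f + 880/630 = -4488/(-1225) + 880/630 = -4488*(-1/1225) + 880*(1/630) = 4488/1225 + 88/63 = 55792/11025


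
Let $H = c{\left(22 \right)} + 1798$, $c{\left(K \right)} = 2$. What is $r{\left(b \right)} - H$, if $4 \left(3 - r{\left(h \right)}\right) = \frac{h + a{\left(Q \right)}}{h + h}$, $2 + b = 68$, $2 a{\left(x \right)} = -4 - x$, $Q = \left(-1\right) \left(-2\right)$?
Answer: $- \frac{316293}{176} \approx -1797.1$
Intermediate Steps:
$Q = 2$
$H = 1800$ ($H = 2 + 1798 = 1800$)
$a{\left(x \right)} = -2 - \frac{x}{2}$ ($a{\left(x \right)} = \frac{-4 - x}{2} = -2 - \frac{x}{2}$)
$b = 66$ ($b = -2 + 68 = 66$)
$r{\left(h \right)} = 3 - \frac{-3 + h}{8 h}$ ($r{\left(h \right)} = 3 - \frac{\left(h - 3\right) \frac{1}{h + h}}{4} = 3 - \frac{\left(h - 3\right) \frac{1}{2 h}}{4} = 3 - \frac{\left(-3 + h\right) \frac{1}{2 h}}{4} = 3 - \frac{\frac{1}{2} \frac{1}{h} \left(-3 + h\right)}{4} = 3 - \frac{-3 + h}{8 h}$)
$r{\left(b \right)} - H = \frac{3 + 23 \cdot 66}{8 \cdot 66} - 1800 = \frac{1}{8} \cdot \frac{1}{66} \left(3 + 1518\right) - 1800 = \frac{1}{8} \cdot \frac{1}{66} \cdot 1521 - 1800 = \frac{507}{176} - 1800 = - \frac{316293}{176}$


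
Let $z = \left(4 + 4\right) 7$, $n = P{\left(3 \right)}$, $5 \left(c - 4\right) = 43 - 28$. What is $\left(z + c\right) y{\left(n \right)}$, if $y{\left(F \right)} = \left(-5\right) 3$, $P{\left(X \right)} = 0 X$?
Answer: $-945$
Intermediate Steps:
$P{\left(X \right)} = 0$
$c = 7$ ($c = 4 + \frac{43 - 28}{5} = 4 + \frac{1}{5} \cdot 15 = 4 + 3 = 7$)
$n = 0$
$z = 56$ ($z = 8 \cdot 7 = 56$)
$y{\left(F \right)} = -15$
$\left(z + c\right) y{\left(n \right)} = \left(56 + 7\right) \left(-15\right) = 63 \left(-15\right) = -945$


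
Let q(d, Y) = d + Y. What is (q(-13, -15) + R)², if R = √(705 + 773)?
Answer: (28 - √1478)² ≈ 109.09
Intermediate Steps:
q(d, Y) = Y + d
R = √1478 ≈ 38.445
(q(-13, -15) + R)² = ((-15 - 13) + √1478)² = (-28 + √1478)²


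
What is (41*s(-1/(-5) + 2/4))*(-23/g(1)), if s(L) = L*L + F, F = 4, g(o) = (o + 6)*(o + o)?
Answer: -423407/1400 ≈ -302.43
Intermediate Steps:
g(o) = 2*o*(6 + o) (g(o) = (6 + o)*(2*o) = 2*o*(6 + o))
s(L) = 4 + L² (s(L) = L*L + 4 = L² + 4 = 4 + L²)
(41*s(-1/(-5) + 2/4))*(-23/g(1)) = (41*(4 + (-1/(-5) + 2/4)²))*(-23*1/(2*(6 + 1))) = (41*(4 + (-1*(-⅕) + 2*(¼))²))*(-23/(2*1*7)) = (41*(4 + (⅕ + ½)²))*(-23/14) = (41*(4 + (7/10)²))*(-23*1/14) = (41*(4 + 49/100))*(-23/14) = (41*(449/100))*(-23/14) = (18409/100)*(-23/14) = -423407/1400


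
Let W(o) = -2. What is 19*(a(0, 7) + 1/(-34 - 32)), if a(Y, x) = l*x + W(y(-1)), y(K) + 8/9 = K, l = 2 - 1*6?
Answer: -37639/66 ≈ -570.29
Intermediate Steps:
l = -4 (l = 2 - 6 = -4)
y(K) = -8/9 + K
a(Y, x) = -2 - 4*x (a(Y, x) = -4*x - 2 = -2 - 4*x)
19*(a(0, 7) + 1/(-34 - 32)) = 19*((-2 - 4*7) + 1/(-34 - 32)) = 19*((-2 - 28) + 1/(-66)) = 19*(-30 - 1/66) = 19*(-1981/66) = -37639/66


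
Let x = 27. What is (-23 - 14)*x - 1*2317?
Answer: -3316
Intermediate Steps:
(-23 - 14)*x - 1*2317 = (-23 - 14)*27 - 1*2317 = -37*27 - 2317 = -999 - 2317 = -3316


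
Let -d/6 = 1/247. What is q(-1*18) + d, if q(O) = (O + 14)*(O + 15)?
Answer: 2958/247 ≈ 11.976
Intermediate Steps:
q(O) = (14 + O)*(15 + O)
d = -6/247 ≈ -0.024291
q(-1*18) + d = (210 + (-1*18)² + 29*(-1*18)) - 6/247 = (210 + (-18)² + 29*(-18)) - 6/247 = (210 + 324 - 522) - 6/247 = 12 - 6/247 = 2958/247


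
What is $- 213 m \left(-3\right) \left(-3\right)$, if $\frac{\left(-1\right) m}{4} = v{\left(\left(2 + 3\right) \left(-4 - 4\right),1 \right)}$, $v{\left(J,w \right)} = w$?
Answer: $7668$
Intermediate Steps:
$m = -4$ ($m = \left(-4\right) 1 = -4$)
$- 213 m \left(-3\right) \left(-3\right) = - 213 \left(-4\right) \left(-3\right) \left(-3\right) = - 213 \cdot 12 \left(-3\right) = \left(-213\right) \left(-36\right) = 7668$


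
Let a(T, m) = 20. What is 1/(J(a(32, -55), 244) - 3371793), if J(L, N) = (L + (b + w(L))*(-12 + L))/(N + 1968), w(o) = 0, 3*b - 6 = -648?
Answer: -553/1864601952 ≈ -2.9658e-7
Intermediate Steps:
b = -214 (b = 2 + (1/3)*(-648) = 2 - 216 = -214)
J(L, N) = (2568 - 213*L)/(1968 + N) (J(L, N) = (L + (-214 + 0)*(-12 + L))/(N + 1968) = (L - 214*(-12 + L))/(1968 + N) = (L + (2568 - 214*L))/(1968 + N) = (2568 - 213*L)/(1968 + N))
1/(J(a(32, -55), 244) - 3371793) = 1/(3*(856 - 71*20)/(1968 + 244) - 3371793) = 1/(3*(856 - 1420)/2212 - 3371793) = 1/(3*(1/2212)*(-564) - 3371793) = 1/(-423/553 - 3371793) = 1/(-1864601952/553) = -553/1864601952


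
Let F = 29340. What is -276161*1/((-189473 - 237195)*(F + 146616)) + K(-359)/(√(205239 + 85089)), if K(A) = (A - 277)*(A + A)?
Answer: 276161/75074794608 + 38054*√72582/12097 ≈ 847.50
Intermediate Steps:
K(A) = 2*A*(-277 + A) (K(A) = (-277 + A)*(2*A) = 2*A*(-277 + A))
-276161*1/((-189473 - 237195)*(F + 146616)) + K(-359)/(√(205239 + 85089)) = -276161*1/((-189473 - 237195)*(29340 + 146616)) + (2*(-359)*(-277 - 359))/(√(205239 + 85089)) = -276161/((-426668*175956)) + (2*(-359)*(-636))/(√290328) = -276161/(-75074794608) + 456648/((2*√72582)) = -276161*(-1/75074794608) + 456648*(√72582/145164) = 276161/75074794608 + 38054*√72582/12097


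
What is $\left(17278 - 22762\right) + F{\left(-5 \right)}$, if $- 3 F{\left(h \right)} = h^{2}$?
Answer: $- \frac{16477}{3} \approx -5492.3$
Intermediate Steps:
$F{\left(h \right)} = - \frac{h^{2}}{3}$
$\left(17278 - 22762\right) + F{\left(-5 \right)} = \left(17278 - 22762\right) - \frac{\left(-5\right)^{2}}{3} = \left(17278 - 22762\right) - \frac{25}{3} = -5484 - \frac{25}{3} = - \frac{16477}{3}$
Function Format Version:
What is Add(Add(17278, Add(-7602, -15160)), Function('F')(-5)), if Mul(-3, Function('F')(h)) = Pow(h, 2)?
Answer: Rational(-16477, 3) ≈ -5492.3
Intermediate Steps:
Function('F')(h) = Mul(Rational(-1, 3), Pow(h, 2))
Add(Add(17278, Add(-7602, -15160)), Function('F')(-5)) = Add(Add(17278, Add(-7602, -15160)), Mul(Rational(-1, 3), Pow(-5, 2))) = Add(Add(17278, -22762), Mul(Rational(-1, 3), 25)) = Add(-5484, Rational(-25, 3)) = Rational(-16477, 3)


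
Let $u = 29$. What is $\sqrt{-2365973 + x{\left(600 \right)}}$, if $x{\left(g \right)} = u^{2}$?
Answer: $14 i \sqrt{12067} \approx 1537.9 i$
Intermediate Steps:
$x{\left(g \right)} = 841$ ($x{\left(g \right)} = 29^{2} = 841$)
$\sqrt{-2365973 + x{\left(600 \right)}} = \sqrt{-2365973 + 841} = \sqrt{-2365132} = 14 i \sqrt{12067}$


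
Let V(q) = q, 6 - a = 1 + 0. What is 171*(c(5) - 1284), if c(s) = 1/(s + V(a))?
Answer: -2195469/10 ≈ -2.1955e+5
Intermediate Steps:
a = 5 (a = 6 - (1 + 0) = 6 - 1*1 = 6 - 1 = 5)
c(s) = 1/(5 + s) (c(s) = 1/(s + 5) = 1/(5 + s))
171*(c(5) - 1284) = 171*(1/(5 + 5) - 1284) = 171*(1/10 - 1284) = 171*(⅒ - 1284) = 171*(-12839/10) = -2195469/10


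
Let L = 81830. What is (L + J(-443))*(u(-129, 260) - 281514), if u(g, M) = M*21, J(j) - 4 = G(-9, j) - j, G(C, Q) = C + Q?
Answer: -22588118550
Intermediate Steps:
J(j) = -5 (J(j) = 4 + ((-9 + j) - j) = 4 - 9 = -5)
u(g, M) = 21*M
(L + J(-443))*(u(-129, 260) - 281514) = (81830 - 5)*(21*260 - 281514) = 81825*(5460 - 281514) = 81825*(-276054) = -22588118550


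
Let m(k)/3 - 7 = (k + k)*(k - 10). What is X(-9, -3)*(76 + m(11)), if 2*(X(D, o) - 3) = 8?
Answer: 1141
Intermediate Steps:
X(D, o) = 7 (X(D, o) = 3 + (½)*8 = 3 + 4 = 7)
m(k) = 21 + 6*k*(-10 + k) (m(k) = 21 + 3*((k + k)*(k - 10)) = 21 + 3*((2*k)*(-10 + k)) = 21 + 3*(2*k*(-10 + k)) = 21 + 6*k*(-10 + k))
X(-9, -3)*(76 + m(11)) = 7*(76 + (21 - 60*11 + 6*11²)) = 7*(76 + (21 - 660 + 6*121)) = 7*(76 + (21 - 660 + 726)) = 7*(76 + 87) = 7*163 = 1141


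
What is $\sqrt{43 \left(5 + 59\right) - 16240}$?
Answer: $4 i \sqrt{843} \approx 116.14 i$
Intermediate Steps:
$\sqrt{43 \left(5 + 59\right) - 16240} = \sqrt{43 \cdot 64 - 16240} = \sqrt{2752 - 16240} = \sqrt{-13488} = 4 i \sqrt{843}$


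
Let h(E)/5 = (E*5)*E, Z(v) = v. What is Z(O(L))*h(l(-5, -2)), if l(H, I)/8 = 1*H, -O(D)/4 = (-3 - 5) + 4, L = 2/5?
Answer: 640000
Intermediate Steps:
L = 2/5 (L = 2*(1/5) = 2/5 ≈ 0.40000)
O(D) = 16 (O(D) = -4*((-3 - 5) + 4) = -4*(-8 + 4) = -4*(-4) = 16)
l(H, I) = 8*H (l(H, I) = 8*(1*H) = 8*H)
h(E) = 25*E**2 (h(E) = 5*((E*5)*E) = 5*((5*E)*E) = 5*(5*E**2) = 25*E**2)
Z(O(L))*h(l(-5, -2)) = 16*(25*(8*(-5))**2) = 16*(25*(-40)**2) = 16*(25*1600) = 16*40000 = 640000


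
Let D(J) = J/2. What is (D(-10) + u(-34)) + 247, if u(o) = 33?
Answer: 275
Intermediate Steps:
D(J) = J/2 (D(J) = J*(1/2) = J/2)
(D(-10) + u(-34)) + 247 = ((1/2)*(-10) + 33) + 247 = (-5 + 33) + 247 = 28 + 247 = 275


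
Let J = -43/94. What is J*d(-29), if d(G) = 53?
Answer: -2279/94 ≈ -24.245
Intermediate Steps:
J = -43/94 (J = -43*1/94 = -43/94 ≈ -0.45745)
J*d(-29) = -43/94*53 = -2279/94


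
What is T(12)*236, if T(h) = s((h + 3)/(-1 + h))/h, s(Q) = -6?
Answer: -118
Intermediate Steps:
T(h) = -6/h
T(12)*236 = -6/12*236 = -6*1/12*236 = -½*236 = -118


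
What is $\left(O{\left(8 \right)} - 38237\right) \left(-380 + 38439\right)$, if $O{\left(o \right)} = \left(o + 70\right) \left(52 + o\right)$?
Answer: $-1277145863$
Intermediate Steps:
$O{\left(o \right)} = \left(52 + o\right) \left(70 + o\right)$ ($O{\left(o \right)} = \left(70 + o\right) \left(52 + o\right) = \left(52 + o\right) \left(70 + o\right)$)
$\left(O{\left(8 \right)} - 38237\right) \left(-380 + 38439\right) = \left(\left(3640 + 8^{2} + 122 \cdot 8\right) - 38237\right) \left(-380 + 38439\right) = \left(\left(3640 + 64 + 976\right) - 38237\right) 38059 = \left(4680 - 38237\right) 38059 = \left(-33557\right) 38059 = -1277145863$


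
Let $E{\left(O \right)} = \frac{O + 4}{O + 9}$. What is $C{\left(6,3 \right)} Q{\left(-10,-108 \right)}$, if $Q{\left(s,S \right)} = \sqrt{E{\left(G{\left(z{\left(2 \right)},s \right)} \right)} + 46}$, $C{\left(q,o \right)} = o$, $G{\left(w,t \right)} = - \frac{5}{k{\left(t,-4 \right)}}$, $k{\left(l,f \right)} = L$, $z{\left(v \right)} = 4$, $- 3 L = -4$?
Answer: $\frac{\sqrt{20307}}{7} \approx 20.358$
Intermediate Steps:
$L = \frac{4}{3}$ ($L = \left(- \frac{1}{3}\right) \left(-4\right) = \frac{4}{3} \approx 1.3333$)
$k{\left(l,f \right)} = \frac{4}{3}$
$G{\left(w,t \right)} = - \frac{15}{4}$ ($G{\left(w,t \right)} = - \frac{5}{\frac{4}{3}} = \left(-5\right) \frac{3}{4} = - \frac{15}{4}$)
$E{\left(O \right)} = \frac{4 + O}{9 + O}$
$Q{\left(s,S \right)} = \frac{\sqrt{20307}}{21}$ ($Q{\left(s,S \right)} = \sqrt{\frac{4 - \frac{15}{4}}{9 - \frac{15}{4}} + 46} = \sqrt{\frac{1}{\frac{21}{4}} \cdot \frac{1}{4} + 46} = \sqrt{\frac{4}{21} \cdot \frac{1}{4} + 46} = \sqrt{\frac{1}{21} + 46} = \sqrt{\frac{967}{21}} = \frac{\sqrt{20307}}{21}$)
$C{\left(6,3 \right)} Q{\left(-10,-108 \right)} = 3 \frac{\sqrt{20307}}{21} = \frac{\sqrt{20307}}{7}$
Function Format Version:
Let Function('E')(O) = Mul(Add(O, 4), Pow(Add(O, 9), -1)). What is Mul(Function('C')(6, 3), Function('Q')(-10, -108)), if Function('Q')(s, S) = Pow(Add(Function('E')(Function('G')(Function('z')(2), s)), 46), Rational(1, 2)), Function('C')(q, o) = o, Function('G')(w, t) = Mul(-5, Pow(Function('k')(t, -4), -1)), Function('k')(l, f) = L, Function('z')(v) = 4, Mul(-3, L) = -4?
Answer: Mul(Rational(1, 7), Pow(20307, Rational(1, 2))) ≈ 20.358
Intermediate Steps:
L = Rational(4, 3) (L = Mul(Rational(-1, 3), -4) = Rational(4, 3) ≈ 1.3333)
Function('k')(l, f) = Rational(4, 3)
Function('G')(w, t) = Rational(-15, 4) (Function('G')(w, t) = Mul(-5, Pow(Rational(4, 3), -1)) = Mul(-5, Rational(3, 4)) = Rational(-15, 4))
Function('E')(O) = Mul(Pow(Add(9, O), -1), Add(4, O)) (Function('E')(O) = Mul(Add(4, O), Pow(Add(9, O), -1)) = Mul(Pow(Add(9, O), -1), Add(4, O)))
Function('Q')(s, S) = Mul(Rational(1, 21), Pow(20307, Rational(1, 2))) (Function('Q')(s, S) = Pow(Add(Mul(Pow(Add(9, Rational(-15, 4)), -1), Add(4, Rational(-15, 4))), 46), Rational(1, 2)) = Pow(Add(Mul(Pow(Rational(21, 4), -1), Rational(1, 4)), 46), Rational(1, 2)) = Pow(Add(Mul(Rational(4, 21), Rational(1, 4)), 46), Rational(1, 2)) = Pow(Add(Rational(1, 21), 46), Rational(1, 2)) = Pow(Rational(967, 21), Rational(1, 2)) = Mul(Rational(1, 21), Pow(20307, Rational(1, 2))))
Mul(Function('C')(6, 3), Function('Q')(-10, -108)) = Mul(3, Mul(Rational(1, 21), Pow(20307, Rational(1, 2)))) = Mul(Rational(1, 7), Pow(20307, Rational(1, 2)))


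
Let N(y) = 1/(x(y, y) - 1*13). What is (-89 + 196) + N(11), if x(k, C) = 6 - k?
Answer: 1925/18 ≈ 106.94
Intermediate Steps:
N(y) = 1/(-7 - y) (N(y) = 1/((6 - y) - 1*13) = 1/((6 - y) - 13) = 1/(-7 - y))
(-89 + 196) + N(11) = (-89 + 196) - 1/(7 + 11) = 107 - 1/18 = 1925/18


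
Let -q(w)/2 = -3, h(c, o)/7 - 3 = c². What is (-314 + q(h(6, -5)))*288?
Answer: -88704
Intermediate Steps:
h(c, o) = 21 + 7*c²
q(w) = 6 (q(w) = -2*(-3) = 6)
(-314 + q(h(6, -5)))*288 = (-314 + 6)*288 = -308*288 = -88704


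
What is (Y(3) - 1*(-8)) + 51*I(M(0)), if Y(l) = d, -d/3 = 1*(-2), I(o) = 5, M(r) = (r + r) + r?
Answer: 269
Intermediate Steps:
M(r) = 3*r (M(r) = 2*r + r = 3*r)
d = 6 (d = -3*(-2) = 6)
Y(l) = 6
(Y(3) - 1*(-8)) + 51*I(M(0)) = (6 - 1*(-8)) + 51*5 = (6 + 8) + 255 = 14 + 255 = 269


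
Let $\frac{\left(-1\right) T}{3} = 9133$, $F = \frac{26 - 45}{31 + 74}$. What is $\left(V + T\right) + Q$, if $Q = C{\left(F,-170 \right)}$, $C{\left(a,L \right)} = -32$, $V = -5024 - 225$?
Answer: $-32680$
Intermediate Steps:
$V = -5249$
$F = - \frac{19}{105} \approx -0.18095$
$T = -27399$ ($T = \left(-3\right) 9133 = -27399$)
$Q = -32$
$\left(V + T\right) + Q = \left(-5249 - 27399\right) - 32 = -32648 - 32 = -32680$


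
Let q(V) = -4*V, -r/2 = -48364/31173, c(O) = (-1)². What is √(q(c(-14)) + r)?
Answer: 2*I*√217930443/31173 ≈ 0.94713*I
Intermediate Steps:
c(O) = 1
r = 96728/31173 (r = -(-96728)/31173 = -2*(-48364/31173) = 96728/31173 ≈ 3.1029)
√(q(c(-14)) + r) = √(-4*1 + 96728/31173) = √(-4 + 96728/31173) = √(-27964/31173) = 2*I*√217930443/31173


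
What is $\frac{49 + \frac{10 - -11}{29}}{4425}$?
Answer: $\frac{1442}{128325} \approx 0.011237$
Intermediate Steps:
$\frac{49 + \frac{10 - -11}{29}}{4425} = \left(49 + \left(10 + 11\right) \frac{1}{29}\right) \frac{1}{4425} = \left(49 + 21 \cdot \frac{1}{29}\right) \frac{1}{4425} = \left(49 + \frac{21}{29}\right) \frac{1}{4425} = \frac{1442}{29} \cdot \frac{1}{4425} = \frac{1442}{128325}$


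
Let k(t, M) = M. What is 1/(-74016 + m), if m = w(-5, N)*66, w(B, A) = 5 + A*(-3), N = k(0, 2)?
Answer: -1/74082 ≈ -1.3499e-5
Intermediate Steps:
N = 2
w(B, A) = 5 - 3*A
m = -66 (m = (5 - 3*2)*66 = (5 - 6)*66 = -1*66 = -66)
1/(-74016 + m) = 1/(-74016 - 66) = 1/(-74082) = -1/74082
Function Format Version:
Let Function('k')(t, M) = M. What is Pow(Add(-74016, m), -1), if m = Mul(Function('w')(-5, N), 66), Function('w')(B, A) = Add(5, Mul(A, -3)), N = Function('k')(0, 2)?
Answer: Rational(-1, 74082) ≈ -1.3499e-5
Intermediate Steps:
N = 2
Function('w')(B, A) = Add(5, Mul(-3, A))
m = -66 (m = Mul(Add(5, Mul(-3, 2)), 66) = Mul(Add(5, -6), 66) = Mul(-1, 66) = -66)
Pow(Add(-74016, m), -1) = Pow(Add(-74016, -66), -1) = Pow(-74082, -1) = Rational(-1, 74082)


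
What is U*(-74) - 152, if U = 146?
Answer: -10956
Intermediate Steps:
U*(-74) - 152 = 146*(-74) - 152 = -10804 - 152 = -10956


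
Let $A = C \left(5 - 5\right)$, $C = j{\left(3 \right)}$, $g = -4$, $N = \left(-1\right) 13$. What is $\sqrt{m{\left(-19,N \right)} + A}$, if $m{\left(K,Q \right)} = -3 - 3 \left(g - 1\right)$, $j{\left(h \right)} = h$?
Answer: $2 \sqrt{3} \approx 3.4641$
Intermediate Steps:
$N = -13$
$C = 3$
$A = 0$ ($A = 3 \left(5 - 5\right) = 3 \cdot 0 = 0$)
$m{\left(K,Q \right)} = 12$ ($m{\left(K,Q \right)} = -3 - 3 \left(-4 - 1\right) = -3 - -15 = -3 + 15 = 12$)
$\sqrt{m{\left(-19,N \right)} + A} = \sqrt{12 + 0} = \sqrt{12} = 2 \sqrt{3}$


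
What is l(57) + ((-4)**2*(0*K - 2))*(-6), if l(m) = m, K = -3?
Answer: 249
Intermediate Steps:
l(57) + ((-4)**2*(0*K - 2))*(-6) = 57 + ((-4)**2*(0*(-3) - 2))*(-6) = 57 + (16*(0 - 2))*(-6) = 57 + (16*(-2))*(-6) = 57 - 32*(-6) = 57 + 192 = 249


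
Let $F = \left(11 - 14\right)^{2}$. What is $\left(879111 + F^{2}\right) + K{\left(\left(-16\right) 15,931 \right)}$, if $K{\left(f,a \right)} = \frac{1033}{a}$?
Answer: $\frac{818528785}{931} \approx 8.7919 \cdot 10^{5}$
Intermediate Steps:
$F = 9$ ($F = \left(-3\right)^{2} = 9$)
$\left(879111 + F^{2}\right) + K{\left(\left(-16\right) 15,931 \right)} = \left(879111 + 9^{2}\right) + \frac{1033}{931} = \left(879111 + 81\right) + 1033 \cdot \frac{1}{931} = 879192 + \frac{1033}{931} = \frac{818528785}{931}$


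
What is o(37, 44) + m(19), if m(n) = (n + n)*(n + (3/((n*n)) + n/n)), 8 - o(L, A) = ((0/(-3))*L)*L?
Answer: 14598/19 ≈ 768.32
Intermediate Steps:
o(L, A) = 8 (o(L, A) = 8 - (0/(-3))*L*L = 8 - (0*(-⅓))*L*L = 8 - 0*L*L = 8 - 0*L = 8 - 1*0 = 8 + 0 = 8)
m(n) = 2*n*(1 + n + 3/n²) (m(n) = (2*n)*(n + (3/(n²) + 1)) = (2*n)*(n + (3/n² + 1)) = (2*n)*(n + (1 + 3/n²)) = (2*n)*(1 + n + 3/n²) = 2*n*(1 + n + 3/n²))
o(37, 44) + m(19) = 8 + 2*(3 + 19²*(1 + 19))/19 = 8 + 2*(1/19)*(3 + 361*20) = 8 + 2*(1/19)*(3 + 7220) = 8 + 2*(1/19)*7223 = 8 + 14446/19 = 14598/19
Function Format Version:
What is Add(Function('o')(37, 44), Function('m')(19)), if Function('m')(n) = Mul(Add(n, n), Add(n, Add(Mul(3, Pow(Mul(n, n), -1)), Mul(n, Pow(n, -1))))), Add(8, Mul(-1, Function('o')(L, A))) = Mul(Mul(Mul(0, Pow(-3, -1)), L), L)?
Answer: Rational(14598, 19) ≈ 768.32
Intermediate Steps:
Function('o')(L, A) = 8 (Function('o')(L, A) = Add(8, Mul(-1, Mul(Mul(Mul(0, Pow(-3, -1)), L), L))) = Add(8, Mul(-1, Mul(Mul(Mul(0, Rational(-1, 3)), L), L))) = Add(8, Mul(-1, Mul(Mul(0, L), L))) = Add(8, Mul(-1, Mul(0, L))) = Add(8, Mul(-1, 0)) = Add(8, 0) = 8)
Function('m')(n) = Mul(2, n, Add(1, n, Mul(3, Pow(n, -2)))) (Function('m')(n) = Mul(Mul(2, n), Add(n, Add(Mul(3, Pow(Pow(n, 2), -1)), 1))) = Mul(Mul(2, n), Add(n, Add(Mul(3, Pow(n, -2)), 1))) = Mul(Mul(2, n), Add(n, Add(1, Mul(3, Pow(n, -2))))) = Mul(Mul(2, n), Add(1, n, Mul(3, Pow(n, -2)))) = Mul(2, n, Add(1, n, Mul(3, Pow(n, -2)))))
Add(Function('o')(37, 44), Function('m')(19)) = Add(8, Mul(2, Pow(19, -1), Add(3, Mul(Pow(19, 2), Add(1, 19))))) = Add(8, Mul(2, Rational(1, 19), Add(3, Mul(361, 20)))) = Add(8, Mul(2, Rational(1, 19), Add(3, 7220))) = Add(8, Mul(2, Rational(1, 19), 7223)) = Add(8, Rational(14446, 19)) = Rational(14598, 19)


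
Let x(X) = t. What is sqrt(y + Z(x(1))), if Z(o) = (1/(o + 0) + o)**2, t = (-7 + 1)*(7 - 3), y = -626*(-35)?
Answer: sqrt(12953089)/24 ≈ 149.96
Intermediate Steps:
y = 21910
t = -24 (t = -6*4 = -24)
x(X) = -24
Z(o) = (o + 1/o)**2 (Z(o) = (1/o + o)**2 = (o + 1/o)**2)
sqrt(y + Z(x(1))) = sqrt(21910 + (1 + (-24)**2)**2/(-24)**2) = sqrt(21910 + (1 + 576)**2/576) = sqrt(21910 + (1/576)*577**2) = sqrt(21910 + (1/576)*332929) = sqrt(21910 + 332929/576) = sqrt(12953089/576) = sqrt(12953089)/24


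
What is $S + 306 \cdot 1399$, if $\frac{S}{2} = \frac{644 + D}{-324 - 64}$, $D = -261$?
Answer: $\frac{83049853}{194} \approx 4.2809 \cdot 10^{5}$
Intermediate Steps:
$S = - \frac{383}{194}$ ($S = 2 \frac{644 - 261}{-324 - 64} = 2 \frac{383}{-388} = 2 \cdot 383 \left(- \frac{1}{388}\right) = 2 \left(- \frac{383}{388}\right) = - \frac{383}{194} \approx -1.9742$)
$S + 306 \cdot 1399 = - \frac{383}{194} + 306 \cdot 1399 = - \frac{383}{194} + 428094 = \frac{83049853}{194}$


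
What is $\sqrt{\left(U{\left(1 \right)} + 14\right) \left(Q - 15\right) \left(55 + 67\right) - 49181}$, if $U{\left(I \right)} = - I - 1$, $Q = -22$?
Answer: $i \sqrt{103349} \approx 321.48 i$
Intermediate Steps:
$U{\left(I \right)} = -1 - I$
$\sqrt{\left(U{\left(1 \right)} + 14\right) \left(Q - 15\right) \left(55 + 67\right) - 49181} = \sqrt{\left(\left(-1 - 1\right) + 14\right) \left(-22 - 15\right) \left(55 + 67\right) - 49181} = \sqrt{\left(\left(-1 - 1\right) + 14\right) \left(-37\right) 122 - 49181} = \sqrt{\left(-2 + 14\right) \left(-37\right) 122 - 49181} = \sqrt{12 \left(-37\right) 122 - 49181} = \sqrt{\left(-444\right) 122 - 49181} = \sqrt{-54168 - 49181} = \sqrt{-103349} = i \sqrt{103349}$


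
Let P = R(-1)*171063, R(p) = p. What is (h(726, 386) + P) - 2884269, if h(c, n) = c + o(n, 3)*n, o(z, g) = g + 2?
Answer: -3052676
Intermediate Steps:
o(z, g) = 2 + g
P = -171063 (P = -1*171063 = -171063)
h(c, n) = c + 5*n (h(c, n) = c + (2 + 3)*n = c + 5*n)
(h(726, 386) + P) - 2884269 = ((726 + 5*386) - 171063) - 2884269 = ((726 + 1930) - 171063) - 2884269 = (2656 - 171063) - 2884269 = -168407 - 2884269 = -3052676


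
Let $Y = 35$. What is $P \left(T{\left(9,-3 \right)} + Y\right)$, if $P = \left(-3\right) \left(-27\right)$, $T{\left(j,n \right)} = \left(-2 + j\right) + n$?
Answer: $3159$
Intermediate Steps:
$T{\left(j,n \right)} = -2 + j + n$
$P = 81$
$P \left(T{\left(9,-3 \right)} + Y\right) = 81 \left(\left(-2 + 9 - 3\right) + 35\right) = 81 \left(4 + 35\right) = 81 \cdot 39 = 3159$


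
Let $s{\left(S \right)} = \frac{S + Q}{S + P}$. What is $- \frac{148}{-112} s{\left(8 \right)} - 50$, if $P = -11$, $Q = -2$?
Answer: $- \frac{737}{14} \approx -52.643$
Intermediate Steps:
$s{\left(S \right)} = \frac{-2 + S}{-11 + S}$ ($s{\left(S \right)} = \frac{S - 2}{S - 11} = \frac{-2 + S}{-11 + S}$)
$- \frac{148}{-112} s{\left(8 \right)} - 50 = - \frac{148}{-112} \frac{-2 + 8}{-11 + 8} - 50 = \left(-148\right) \left(- \frac{1}{112}\right) \frac{1}{-3} \cdot 6 - 50 = \frac{37 \left(\left(- \frac{1}{3}\right) 6\right)}{28} - 50 = \frac{37}{28} \left(-2\right) - 50 = - \frac{37}{14} - 50 = - \frac{737}{14}$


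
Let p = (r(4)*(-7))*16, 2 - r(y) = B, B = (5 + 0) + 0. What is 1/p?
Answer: 1/336 ≈ 0.0029762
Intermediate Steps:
B = 5 (B = 5 + 0 = 5)
r(y) = -3 (r(y) = 2 - 1*5 = 2 - 5 = -3)
p = 336 (p = -3*(-7)*16 = 21*16 = 336)
1/p = 1/336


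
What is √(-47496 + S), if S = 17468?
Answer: 2*I*√7507 ≈ 173.29*I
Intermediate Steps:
√(-47496 + S) = √(-47496 + 17468) = √(-30028) = 2*I*√7507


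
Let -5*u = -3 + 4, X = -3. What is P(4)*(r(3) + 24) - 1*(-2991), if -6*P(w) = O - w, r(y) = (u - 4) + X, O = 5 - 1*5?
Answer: 15011/5 ≈ 3002.2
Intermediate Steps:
u = -⅕ (u = -(-3 + 4)/5 = -⅕*1 = -⅕ ≈ -0.20000)
O = 0 (O = 5 - 5 = 0)
r(y) = -36/5 (r(y) = (-⅕ - 4) - 3 = -21/5 - 3 = -36/5)
P(w) = w/6 (P(w) = -(0 - w)/6 = -(-1)*w/6 = w/6)
P(4)*(r(3) + 24) - 1*(-2991) = ((⅙)*4)*(-36/5 + 24) - 1*(-2991) = (⅔)*(84/5) + 2991 = 56/5 + 2991 = 15011/5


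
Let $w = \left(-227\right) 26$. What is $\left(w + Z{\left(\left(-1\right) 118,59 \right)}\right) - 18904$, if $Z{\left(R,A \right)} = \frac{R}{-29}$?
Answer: $- \frac{719256}{29} \approx -24802.0$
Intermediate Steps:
$Z{\left(R,A \right)} = - \frac{R}{29}$ ($Z{\left(R,A \right)} = R \left(- \frac{1}{29}\right) = - \frac{R}{29}$)
$w = -5902$
$\left(w + Z{\left(\left(-1\right) 118,59 \right)}\right) - 18904 = \left(-5902 - \frac{\left(-1\right) 118}{29}\right) - 18904 = \left(-5902 - - \frac{118}{29}\right) - 18904 = \left(-5902 + \frac{118}{29}\right) - 18904 = - \frac{171040}{29} - 18904 = - \frac{719256}{29}$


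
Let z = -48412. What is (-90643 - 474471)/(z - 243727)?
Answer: 565114/292139 ≈ 1.9344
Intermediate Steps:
(-90643 - 474471)/(z - 243727) = (-90643 - 474471)/(-48412 - 243727) = -565114/(-292139) = -565114*(-1/292139) = 565114/292139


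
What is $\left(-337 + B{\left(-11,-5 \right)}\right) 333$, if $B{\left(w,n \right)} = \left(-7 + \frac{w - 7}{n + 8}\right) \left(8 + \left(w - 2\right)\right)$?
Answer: $-90576$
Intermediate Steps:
$B{\left(w,n \right)} = \left(-7 + \frac{-7 + w}{8 + n}\right) \left(6 + w\right)$ ($B{\left(w,n \right)} = \left(-7 + \frac{-7 + w}{8 + n}\right) \left(8 + \left(-2 + w\right)\right) = \left(-7 + \frac{-7 + w}{8 + n}\right) \left(6 + w\right)$)
$\left(-337 + B{\left(-11,-5 \right)}\right) 333 = \left(-337 + \frac{-378 + \left(-11\right)^{2} - -627 - -210 - \left(-35\right) \left(-11\right)}{8 - 5}\right) 333 = \left(-337 + \frac{-378 + 121 + 627 + 210 - 385}{3}\right) 333 = \left(-337 + \frac{1}{3} \cdot 195\right) 333 = \left(-337 + 65\right) 333 = \left(-272\right) 333 = -90576$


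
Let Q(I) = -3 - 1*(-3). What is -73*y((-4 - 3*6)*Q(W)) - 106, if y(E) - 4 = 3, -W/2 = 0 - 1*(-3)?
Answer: -617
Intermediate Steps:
W = -6 (W = -2*(0 - 1*(-3)) = -2*(0 + 3) = -2*3 = -6)
Q(I) = 0 (Q(I) = -3 + 3 = 0)
y(E) = 7 (y(E) = 4 + 3 = 7)
-73*y((-4 - 3*6)*Q(W)) - 106 = -73*7 - 106 = -511 - 106 = -617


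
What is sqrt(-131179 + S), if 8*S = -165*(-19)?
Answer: 7*I*sqrt(42706)/4 ≈ 361.65*I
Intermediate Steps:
S = 3135/8 (S = (-165*(-19))/8 = (1/8)*3135 = 3135/8 ≈ 391.88)
sqrt(-131179 + S) = sqrt(-131179 + 3135/8) = sqrt(-1046297/8) = 7*I*sqrt(42706)/4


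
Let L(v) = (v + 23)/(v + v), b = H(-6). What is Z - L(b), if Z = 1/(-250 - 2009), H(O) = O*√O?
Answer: -2261/4518 - 23*I*√6/72 ≈ -0.50044 - 0.78248*I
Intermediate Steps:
H(O) = O^(3/2)
b = -6*I*√6 (b = (-6)^(3/2) = -6*I*√6 ≈ -14.697*I)
L(v) = (23 + v)/(2*v) (L(v) = (23 + v)/((2*v)) = (23 + v)*(1/(2*v)) = (23 + v)/(2*v))
Z = -1/2259 (Z = 1/(-2259) = -1/2259 ≈ -0.00044267)
Z - L(b) = -1/2259 - (23 - 6*I*√6)/(2*((-6*I*√6))) = -1/2259 - I*√6/36*(23 - 6*I*√6)/2 = -1/2259 - I*√6*(23 - 6*I*√6)/72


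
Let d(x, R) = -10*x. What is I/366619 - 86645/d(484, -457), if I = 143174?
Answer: 590157553/32262472 ≈ 18.292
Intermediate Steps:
I/366619 - 86645/d(484, -457) = 143174/366619 - 86645/((-10*484)) = 143174*(1/366619) - 86645/(-4840) = 143174/366619 - 86645*(-1/4840) = 143174/366619 + 17329/968 = 590157553/32262472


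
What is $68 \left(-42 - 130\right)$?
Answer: $-11696$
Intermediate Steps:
$68 \left(-42 - 130\right) = 68 \left(-172\right) = -11696$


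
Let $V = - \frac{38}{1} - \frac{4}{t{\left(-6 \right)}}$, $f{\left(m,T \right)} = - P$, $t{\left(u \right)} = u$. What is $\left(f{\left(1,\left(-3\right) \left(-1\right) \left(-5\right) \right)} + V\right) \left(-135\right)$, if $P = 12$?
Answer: $6660$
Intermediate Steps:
$f{\left(m,T \right)} = -12$ ($f{\left(m,T \right)} = \left(-1\right) 12 = -12$)
$V = - \frac{112}{3}$ ($V = - \frac{38}{1} - \frac{4}{-6} = \left(-38\right) 1 - - \frac{2}{3} = -38 + \frac{2}{3} = - \frac{112}{3} \approx -37.333$)
$\left(f{\left(1,\left(-3\right) \left(-1\right) \left(-5\right) \right)} + V\right) \left(-135\right) = \left(-12 - \frac{112}{3}\right) \left(-135\right) = \left(- \frac{148}{3}\right) \left(-135\right) = 6660$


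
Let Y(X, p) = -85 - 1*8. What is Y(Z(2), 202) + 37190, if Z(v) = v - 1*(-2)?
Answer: 37097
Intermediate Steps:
Z(v) = 2 + v (Z(v) = v + 2 = 2 + v)
Y(X, p) = -93 (Y(X, p) = -85 - 8 = -93)
Y(Z(2), 202) + 37190 = -93 + 37190 = 37097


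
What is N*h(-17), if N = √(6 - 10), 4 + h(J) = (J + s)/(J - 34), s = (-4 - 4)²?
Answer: -502*I/51 ≈ -9.8431*I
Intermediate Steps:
s = 64 (s = (-8)² = 64)
h(J) = -4 + (64 + J)/(-34 + J) (h(J) = -4 + (J + 64)/(J - 34) = -4 + (64 + J)/(-34 + J))
N = 2*I (N = √(-4) = 2*I ≈ 2.0*I)
N*h(-17) = (2*I)*((200 - 3*(-17))/(-34 - 17)) = (2*I)*((200 + 51)/(-51)) = (2*I)*(-1/51*251) = (2*I)*(-251/51) = -502*I/51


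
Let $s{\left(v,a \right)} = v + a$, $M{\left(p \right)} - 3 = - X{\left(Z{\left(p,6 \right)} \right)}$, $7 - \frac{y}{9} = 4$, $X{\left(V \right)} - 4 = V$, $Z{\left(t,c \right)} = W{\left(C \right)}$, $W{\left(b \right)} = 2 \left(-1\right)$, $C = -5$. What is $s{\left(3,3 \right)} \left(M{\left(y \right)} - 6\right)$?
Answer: $-30$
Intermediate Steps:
$W{\left(b \right)} = -2$
$Z{\left(t,c \right)} = -2$
$X{\left(V \right)} = 4 + V$
$y = 27$ ($y = 63 - 36 = 27$)
$M{\left(p \right)} = 1$ ($M{\left(p \right)} = 3 - \left(4 - 2\right) = 3 - 2 = 1$)
$s{\left(v,a \right)} = a + v$
$s{\left(3,3 \right)} \left(M{\left(y \right)} - 6\right) = \left(3 + 3\right) \left(1 - 6\right) = 6 \left(-5\right) = -30$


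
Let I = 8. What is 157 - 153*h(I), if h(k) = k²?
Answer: -9635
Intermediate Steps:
157 - 153*h(I) = 157 - 153*8² = 157 - 153*64 = 157 - 9792 = -9635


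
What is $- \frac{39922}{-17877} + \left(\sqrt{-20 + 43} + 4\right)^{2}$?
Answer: $\frac{737125}{17877} + 8 \sqrt{23} \approx 79.6$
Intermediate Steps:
$- \frac{39922}{-17877} + \left(\sqrt{-20 + 43} + 4\right)^{2} = \left(-39922\right) \left(- \frac{1}{17877}\right) + \left(\sqrt{23} + 4\right)^{2} = \frac{39922}{17877} + \left(4 + \sqrt{23}\right)^{2}$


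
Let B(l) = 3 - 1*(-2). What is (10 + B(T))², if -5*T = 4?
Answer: 225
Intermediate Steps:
T = -⅘ (T = -⅕*4 = -⅘ ≈ -0.80000)
B(l) = 5 (B(l) = 3 + 2 = 5)
(10 + B(T))² = (10 + 5)² = 15² = 225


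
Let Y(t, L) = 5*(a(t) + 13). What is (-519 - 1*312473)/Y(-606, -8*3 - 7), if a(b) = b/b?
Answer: -156496/35 ≈ -4471.3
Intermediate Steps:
a(b) = 1
Y(t, L) = 70 (Y(t, L) = 5*(1 + 13) = 5*14 = 70)
(-519 - 1*312473)/Y(-606, -8*3 - 7) = (-519 - 1*312473)/70 = (-519 - 312473)*(1/70) = -312992*1/70 = -156496/35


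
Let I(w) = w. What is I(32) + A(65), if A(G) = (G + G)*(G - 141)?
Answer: -9848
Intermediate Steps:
A(G) = 2*G*(-141 + G) (A(G) = (2*G)*(-141 + G) = 2*G*(-141 + G))
I(32) + A(65) = 32 + 2*65*(-141 + 65) = 32 + 2*65*(-76) = 32 - 9880 = -9848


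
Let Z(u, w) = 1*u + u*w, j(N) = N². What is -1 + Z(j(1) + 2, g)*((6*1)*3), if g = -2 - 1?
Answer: -109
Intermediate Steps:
g = -3
Z(u, w) = u + u*w
-1 + Z(j(1) + 2, g)*((6*1)*3) = -1 + ((1² + 2)*(1 - 3))*((6*1)*3) = -1 + ((1 + 2)*(-2))*(6*3) = -1 + (3*(-2))*18 = -1 - 6*18 = -1 - 108 = -109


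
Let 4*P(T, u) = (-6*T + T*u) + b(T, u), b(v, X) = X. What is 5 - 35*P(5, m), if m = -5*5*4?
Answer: 11035/2 ≈ 5517.5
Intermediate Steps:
m = -100 (m = -25*4 = -100)
P(T, u) = -3*T/2 + u/4 + T*u/4 (P(T, u) = ((-6*T + T*u) + u)/4 = (u - 6*T + T*u)/4 = -3*T/2 + u/4 + T*u/4)
5 - 35*P(5, m) = 5 - 35*(-3/2*5 + (1/4)*(-100) + (1/4)*5*(-100)) = 5 - 35*(-15/2 - 25 - 125) = 5 - 35*(-315/2) = 5 + 11025/2 = 11035/2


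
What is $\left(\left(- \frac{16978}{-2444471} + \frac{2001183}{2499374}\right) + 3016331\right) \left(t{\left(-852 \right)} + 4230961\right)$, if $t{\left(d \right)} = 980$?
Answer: $\frac{77989269995108969952718599}{6109647261154} \approx 1.2765 \cdot 10^{13}$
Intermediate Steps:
$\left(\left(- \frac{16978}{-2444471} + \frac{2001183}{2499374}\right) + 3016331\right) \left(t{\left(-852 \right)} + 4230961\right) = \left(\left(- \frac{16978}{-2444471} + \frac{2001183}{2499374}\right) + 3016331\right) \left(980 + 4230961\right) = \left(\left(\left(-16978\right) \left(- \frac{1}{2444471}\right) + 2001183 \cdot \frac{1}{2499374}\right) + 3016331\right) 4231941 = \left(\left(\frac{16978}{2444471} + \frac{2001183}{2499374}\right) + 3016331\right) 4231941 = \left(\frac{4934268180965}{6109647261154} + 3016331\right) 4231941 = \frac{18428723367152086939}{6109647261154} \cdot 4231941 = \frac{77989269995108969952718599}{6109647261154}$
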